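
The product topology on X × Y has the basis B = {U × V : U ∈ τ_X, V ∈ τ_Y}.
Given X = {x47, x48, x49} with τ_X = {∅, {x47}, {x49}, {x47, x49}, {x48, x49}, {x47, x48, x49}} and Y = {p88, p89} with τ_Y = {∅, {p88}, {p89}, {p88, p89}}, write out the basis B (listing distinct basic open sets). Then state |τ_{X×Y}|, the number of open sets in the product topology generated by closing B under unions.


Basis B = {∅ × ∅, {x47} × {p88}, {x47} × {p89}, {x49} × {p88}, {x49} × {p89}, {x47} × {p88, p89}, {x47, x49} × {p88}, {x47, x49} × {p89}, {x48, x49} × {p88}, {x48, x49} × {p89}, {x49} × {p88, p89}, {x47, x48, x49} × {p88}, {x47, x48, x49} × {p89}, {x47, x49} × {p88, p89}, {x48, x49} × {p88, p89}, {x47, x48, x49} × {p88, p89}}; |τ_{X×Y}| = 36.

Enumerate products U × V with U ∈ τ_X, V ∈ τ_Y (deduplicated):
  ∅ × ∅ = {} (∅)
  {x47} × {p88} = {(x47,p88)}
  {x47} × {p89} = {(x47,p89)}
  {x49} × {p88} = {(x49,p88)}
  {x49} × {p89} = {(x49,p89)}
  {x47} × {p88, p89} = {(x47,p88), (x47,p89)}
  {x47, x49} × {p88} = {(x47,p88), (x49,p88)}
  {x47, x49} × {p89} = {(x47,p89), (x49,p89)}
  {x48, x49} × {p88} = {(x48,p88), (x49,p88)}
  {x48, x49} × {p89} = {(x48,p89), (x49,p89)}
  {x49} × {p88, p89} = {(x49,p88), (x49,p89)}
  {x47, x48, x49} × {p88} = {(x47,p88), (x48,p88), (x49,p88)}
  {x47, x48, x49} × {p89} = {(x47,p89), (x48,p89), (x49,p89)}
  {x47, x49} × {p88, p89} = {(x47,p88), (x47,p89), (x49,p88), (x49,p89)}
  {x48, x49} × {p88, p89} = {(x48,p88), (x48,p89), (x49,p88), (x49,p89)}
  {x47, x48, x49} × {p88, p89} = {(x47,p88), (x47,p89), (x48,p88), (x48,p89), (x49,p88), (x49,p89)}
These 16 distinct sets form the basis B.
Close under arbitrary unions to get τ_{X×Y}; counting gives |τ_{X×Y}| = 36.


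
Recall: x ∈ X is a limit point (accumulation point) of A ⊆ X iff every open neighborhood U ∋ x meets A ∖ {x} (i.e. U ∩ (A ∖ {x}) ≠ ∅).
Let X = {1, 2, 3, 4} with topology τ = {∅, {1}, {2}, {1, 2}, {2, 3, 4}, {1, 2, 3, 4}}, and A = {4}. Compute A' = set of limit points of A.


A' = {3}

For each x ∈ X, list the open sets U ∈ τ with x ∈ U, then check whether U ∩ (A ∖ {x}) ≠ ∅ for every such U.
  x = 1: open {1} ∋ x has {1} ∩ (A ∖ {1}) = ∅, so x is NOT a limit point.
  x = 2: open {2} ∋ x has {2} ∩ (A ∖ {2}) = ∅, so x is NOT a limit point.
  x = 3: opens ∋ x are {2, 3, 4}, {1, 2, 3, 4}; each meets A ∖ {3}, so x IS a limit point.
  x = 4: open {2, 3, 4} ∋ x has {2, 3, 4} ∩ (A ∖ {4}) = ∅, so x is NOT a limit point.
Collecting: A' = {3}.


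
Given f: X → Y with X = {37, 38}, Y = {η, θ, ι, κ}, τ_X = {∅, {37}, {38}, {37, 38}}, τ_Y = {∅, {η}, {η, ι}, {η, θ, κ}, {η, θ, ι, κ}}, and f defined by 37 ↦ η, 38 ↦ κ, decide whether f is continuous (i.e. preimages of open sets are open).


f IS continuous.

Compute f^{-1}(U) for each U ∈ τ_Y:
  U = ∅: f^{-1}(U) = ∅ ∈ τ_X ✓.
  U = {η}: f^{-1}(U) = {37} ∈ τ_X ✓.
  U = {η, ι}: f^{-1}(U) = {37} ∈ τ_X ✓.
  U = {η, θ, κ}: f^{-1}(U) = {37, 38} ∈ τ_X ✓.
  U = {η, θ, ι, κ}: f^{-1}(U) = {37, 38} ∈ τ_X ✓.
Every preimage lies in τ_X, so f IS continuous.


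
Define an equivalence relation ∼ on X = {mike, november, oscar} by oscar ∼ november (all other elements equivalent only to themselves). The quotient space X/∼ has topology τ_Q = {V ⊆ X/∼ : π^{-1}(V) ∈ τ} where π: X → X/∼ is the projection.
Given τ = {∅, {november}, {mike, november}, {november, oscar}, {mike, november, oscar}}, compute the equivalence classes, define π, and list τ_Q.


X/∼ = {[mike], [november=oscar]}; |τ_Q| = 3.

Equivalence classes: [mike], [november=oscar].
Quotient map π: X → X/∼ sends mike ↦ [mike], november ↦ [november=oscar], oscar ↦ [november=oscar].
For each subset V ⊆ X/∼, compute π^{-1}(V) ⊆ X and check whether π^{-1}(V) ∈ τ. V is open in τ_Q iff π^{-1}(V) ∈ τ.
  V = {}: π^{-1}(V) = ∅ ∈ τ ✓.
  V = {[mike]}: π^{-1}(V) = {mike} ∉ τ ✗.
  V = {[november=oscar]}: π^{-1}(V) = {november, oscar} ∈ τ ✓.
  V = {[mike], [november=oscar]}: π^{-1}(V) = {mike, november, oscar} ∈ τ ✓.
Open sets in the quotient: τ_Q = {{}, {[november=oscar]}, {[mike], [november=oscar]}} (3 elements).


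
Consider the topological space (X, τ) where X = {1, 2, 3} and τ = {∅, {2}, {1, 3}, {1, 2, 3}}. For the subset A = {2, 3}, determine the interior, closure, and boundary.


int(A) = {2}, cl(A) = {1, 2, 3}, ∂A = {1, 3}.

Closed sets in (X, τ) are complements of opens:
  closed(X, τ) = {∅, {2}, {1, 3}, {1, 2, 3}}.
int(A) = ⋃ {U ∈ τ : U ⊆ A}. Opens contained in A: ∅, {2}.
Taking the union of these: int(A) = {2}.
cl(A) = ⋂ {C closed : A ⊆ C}. Closed sets containing A: {1, 2, 3}.
Intersecting these: cl(A) = {1, 2, 3}.
∂A = cl(A) ∖ int(A) = {1, 2, 3} ∖ {2} = {1, 3}.


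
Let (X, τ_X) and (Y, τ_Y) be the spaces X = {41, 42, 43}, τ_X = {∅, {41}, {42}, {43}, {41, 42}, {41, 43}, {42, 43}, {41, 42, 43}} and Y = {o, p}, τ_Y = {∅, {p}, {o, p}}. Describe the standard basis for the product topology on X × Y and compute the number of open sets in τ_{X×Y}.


Basis B = {∅ × ∅, {41} × {p}, {42} × {p}, {43} × {p}, {41} × {o, p}, {41, 42} × {p}, {41, 43} × {p}, {42} × {o, p}, {42, 43} × {p}, {43} × {o, p}, {41, 42, 43} × {p}, {41, 42} × {o, p}, {41, 43} × {o, p}, {42, 43} × {o, p}, {41, 42, 43} × {o, p}}; |τ_{X×Y}| = 27.

Enumerate products U × V with U ∈ τ_X, V ∈ τ_Y (deduplicated):
  ∅ × ∅ = {} (∅)
  {41} × {p} = {(41,p)}
  {42} × {p} = {(42,p)}
  {43} × {p} = {(43,p)}
  {41} × {o, p} = {(41,o), (41,p)}
  {41, 42} × {p} = {(41,p), (42,p)}
  {41, 43} × {p} = {(41,p), (43,p)}
  {42} × {o, p} = {(42,o), (42,p)}
  {42, 43} × {p} = {(42,p), (43,p)}
  {43} × {o, p} = {(43,o), (43,p)}
  {41, 42, 43} × {p} = {(41,p), (42,p), (43,p)}
  {41, 42} × {o, p} = {(41,o), (41,p), (42,o), (42,p)}
  {41, 43} × {o, p} = {(41,o), (41,p), (43,o), (43,p)}
  {42, 43} × {o, p} = {(42,o), (42,p), (43,o), (43,p)}
  {41, 42, 43} × {o, p} = {(41,o), (41,p), (42,o), (42,p), (43,o), (43,p)}
These 15 distinct sets form the basis B.
Close under arbitrary unions to get τ_{X×Y}; counting gives |τ_{X×Y}| = 27.


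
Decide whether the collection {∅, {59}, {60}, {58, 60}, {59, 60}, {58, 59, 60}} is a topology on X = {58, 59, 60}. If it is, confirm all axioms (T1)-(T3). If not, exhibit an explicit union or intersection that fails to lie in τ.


τ IS a topology on X.

Axiom (T1): ∅ ∈ τ? Yes; X ∈ τ? Yes.
Axiom (T2/T3): check pairwise unions and intersections of members of τ.
All pairwise intersections and unions checked — each lies in τ. Therefore τ satisfies (T1), (T2), (T3): it IS a topology on X.


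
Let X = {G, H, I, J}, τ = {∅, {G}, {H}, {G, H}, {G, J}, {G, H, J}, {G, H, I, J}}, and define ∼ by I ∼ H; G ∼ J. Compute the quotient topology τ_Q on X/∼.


X/∼ = {[G=J], [H=I]}; |τ_Q| = 3.

Equivalence classes: [G=J], [H=I].
Quotient map π: X → X/∼ sends G ↦ [G=J], H ↦ [H=I], I ↦ [H=I], J ↦ [G=J].
For each subset V ⊆ X/∼, compute π^{-1}(V) ⊆ X and check whether π^{-1}(V) ∈ τ. V is open in τ_Q iff π^{-1}(V) ∈ τ.
  V = {}: π^{-1}(V) = ∅ ∈ τ ✓.
  V = {[G=J]}: π^{-1}(V) = {G, J} ∈ τ ✓.
  V = {[H=I]}: π^{-1}(V) = {H, I} ∉ τ ✗.
  V = {[G=J], [H=I]}: π^{-1}(V) = {G, H, I, J} ∈ τ ✓.
Open sets in the quotient: τ_Q = {{}, {[G=J]}, {[G=J], [H=I]}} (3 elements).


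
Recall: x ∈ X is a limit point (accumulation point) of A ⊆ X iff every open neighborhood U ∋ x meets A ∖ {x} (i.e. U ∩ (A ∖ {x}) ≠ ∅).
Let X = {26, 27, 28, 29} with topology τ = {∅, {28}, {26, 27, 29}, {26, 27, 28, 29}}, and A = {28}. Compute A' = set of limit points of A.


A' = ∅

For each x ∈ X, list the open sets U ∈ τ with x ∈ U, then check whether U ∩ (A ∖ {x}) ≠ ∅ for every such U.
  x = 26: open {26, 27, 29} ∋ x has {26, 27, 29} ∩ (A ∖ {26}) = ∅, so x is NOT a limit point.
  x = 27: open {26, 27, 29} ∋ x has {26, 27, 29} ∩ (A ∖ {27}) = ∅, so x is NOT a limit point.
  x = 28: open {28} ∋ x has {28} ∩ (A ∖ {28}) = ∅, so x is NOT a limit point.
  x = 29: open {26, 27, 29} ∋ x has {26, 27, 29} ∩ (A ∖ {29}) = ∅, so x is NOT a limit point.
Collecting: A' = ∅.


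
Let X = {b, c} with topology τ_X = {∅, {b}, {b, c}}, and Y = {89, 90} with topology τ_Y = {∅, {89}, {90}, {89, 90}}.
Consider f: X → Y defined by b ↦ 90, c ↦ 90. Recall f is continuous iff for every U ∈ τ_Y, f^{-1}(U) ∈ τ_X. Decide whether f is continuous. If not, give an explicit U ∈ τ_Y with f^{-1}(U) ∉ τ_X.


f IS continuous.

Compute f^{-1}(U) for each U ∈ τ_Y:
  U = ∅: f^{-1}(U) = ∅ ∈ τ_X ✓.
  U = {89}: f^{-1}(U) = ∅ ∈ τ_X ✓.
  U = {90}: f^{-1}(U) = {b, c} ∈ τ_X ✓.
  U = {89, 90}: f^{-1}(U) = {b, c} ∈ τ_X ✓.
Every preimage lies in τ_X, so f IS continuous.


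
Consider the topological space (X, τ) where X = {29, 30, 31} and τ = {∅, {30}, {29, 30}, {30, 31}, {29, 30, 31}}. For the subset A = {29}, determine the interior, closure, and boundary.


int(A) = ∅, cl(A) = {29}, ∂A = {29}.

Closed sets in (X, τ) are complements of opens:
  closed(X, τ) = {∅, {29}, {31}, {29, 31}, {29, 30, 31}}.
int(A) = ⋃ {U ∈ τ : U ⊆ A}. Opens contained in A: ∅.
Taking the union of these: int(A) = ∅.
cl(A) = ⋂ {C closed : A ⊆ C}. Closed sets containing A: {29}, {29, 31}, {29, 30, 31}.
Intersecting these: cl(A) = {29}.
∂A = cl(A) ∖ int(A) = {29} ∖ ∅ = {29}.


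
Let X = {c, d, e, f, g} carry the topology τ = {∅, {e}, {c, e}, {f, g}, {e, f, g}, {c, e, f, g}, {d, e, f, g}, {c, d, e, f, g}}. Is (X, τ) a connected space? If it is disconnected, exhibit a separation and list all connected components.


(X, τ) is connected.

Find clopen sets (U ∈ τ with X ∖ U ∈ τ):
  U = ∅, X ∖ U = {c, d, e, f, g} — both open, so U is clopen.
  U = {c, d, e, f, g}, X ∖ U = ∅ — both open, so U is clopen.
Only trivial clopens (∅ and X) exist, so (X, τ) is connected.
Compute connected components by grouping points that agree on all clopens:
  component: {c, d, e, f, g}


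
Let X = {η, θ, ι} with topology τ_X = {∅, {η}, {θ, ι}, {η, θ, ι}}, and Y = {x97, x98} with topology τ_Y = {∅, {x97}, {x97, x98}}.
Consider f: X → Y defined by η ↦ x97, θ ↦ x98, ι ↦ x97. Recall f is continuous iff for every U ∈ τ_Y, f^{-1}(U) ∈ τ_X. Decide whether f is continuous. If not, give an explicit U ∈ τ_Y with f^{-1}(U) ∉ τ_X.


f is NOT continuous.

Compute f^{-1}(U) for each U ∈ τ_Y:
  U = ∅: f^{-1}(U) = ∅ ∈ τ_X ✓.
  U = {x97}: f^{-1}(U) = {η, ι} ∉ τ_X ✗.
  U = {x97, x98}: f^{-1}(U) = {η, θ, ι} ∈ τ_X ✓.
Found U = {x97} with f^{-1}(U) = {η, ι} not in τ_X. Therefore f is NOT continuous.


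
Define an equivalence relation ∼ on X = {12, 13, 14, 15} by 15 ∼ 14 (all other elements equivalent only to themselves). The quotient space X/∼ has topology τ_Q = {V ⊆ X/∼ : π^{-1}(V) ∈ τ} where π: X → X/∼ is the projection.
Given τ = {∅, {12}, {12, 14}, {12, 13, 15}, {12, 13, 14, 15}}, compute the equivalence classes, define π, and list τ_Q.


X/∼ = {[12], [13], [14=15]}; |τ_Q| = 3.

Equivalence classes: [12], [13], [14=15].
Quotient map π: X → X/∼ sends 12 ↦ [12], 13 ↦ [13], 14 ↦ [14=15], 15 ↦ [14=15].
For each subset V ⊆ X/∼, compute π^{-1}(V) ⊆ X and check whether π^{-1}(V) ∈ τ. V is open in τ_Q iff π^{-1}(V) ∈ τ.
  V = {}: π^{-1}(V) = ∅ ∈ τ ✓.
  V = {[12]}: π^{-1}(V) = {12} ∈ τ ✓.
  V = {[13]}: π^{-1}(V) = {13} ∉ τ ✗.
  V = {[12], [13]}: π^{-1}(V) = {12, 13} ∉ τ ✗.
  V = {[14=15]}: π^{-1}(V) = {14, 15} ∉ τ ✗.
  V = {[12], [14=15]}: π^{-1}(V) = {12, 14, 15} ∉ τ ✗.
  V = {[13], [14=15]}: π^{-1}(V) = {13, 14, 15} ∉ τ ✗.
  V = {[12], [13], [14=15]}: π^{-1}(V) = {12, 13, 14, 15} ∈ τ ✓.
Open sets in the quotient: τ_Q = {{}, {[12]}, {[12], [13], [14=15]}} (3 elements).


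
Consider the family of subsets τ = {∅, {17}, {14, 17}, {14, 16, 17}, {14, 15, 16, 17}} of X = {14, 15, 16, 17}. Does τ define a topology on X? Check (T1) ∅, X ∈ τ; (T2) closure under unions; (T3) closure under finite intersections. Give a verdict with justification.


τ IS a topology on X.

Axiom (T1): ∅ ∈ τ? Yes; X ∈ τ? Yes.
Axiom (T2/T3): check pairwise unions and intersections of members of τ.
All pairwise intersections and unions checked — each lies in τ. Therefore τ satisfies (T1), (T2), (T3): it IS a topology on X.


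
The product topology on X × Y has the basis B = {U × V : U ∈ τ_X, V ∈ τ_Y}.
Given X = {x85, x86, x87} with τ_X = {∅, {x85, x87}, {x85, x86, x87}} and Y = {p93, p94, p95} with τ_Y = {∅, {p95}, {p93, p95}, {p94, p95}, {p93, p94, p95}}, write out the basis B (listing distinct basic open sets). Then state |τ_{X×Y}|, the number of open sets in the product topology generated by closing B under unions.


Basis B = {∅ × ∅, {x85, x87} × {p95}, {x85, x86, x87} × {p95}, {x85, x87} × {p93, p95}, {x85, x87} × {p94, p95}, {x85, x87} × {p93, p94, p95}, {x85, x86, x87} × {p93, p95}, {x85, x86, x87} × {p94, p95}, {x85, x86, x87} × {p93, p94, p95}}; |τ_{X×Y}| = 14.

Enumerate products U × V with U ∈ τ_X, V ∈ τ_Y (deduplicated):
  ∅ × ∅ = {} (∅)
  {x85, x87} × {p95} = {(x85,p95), (x87,p95)}
  {x85, x86, x87} × {p95} = {(x85,p95), (x86,p95), (x87,p95)}
  {x85, x87} × {p93, p95} = {(x85,p93), (x85,p95), (x87,p93), (x87,p95)}
  {x85, x87} × {p94, p95} = {(x85,p94), (x85,p95), (x87,p94), (x87,p95)}
  {x85, x87} × {p93, p94, p95} = {(x85,p93), (x85,p94), (x85,p95), (x87,p93), (x87,p94), (x87,p95)}
  {x85, x86, x87} × {p93, p95} = {(x85,p93), (x85,p95), (x86,p93), (x86,p95), (x87,p93), (x87,p95)}
  {x85, x86, x87} × {p94, p95} = {(x85,p94), (x85,p95), (x86,p94), (x86,p95), (x87,p94), (x87,p95)}
  {x85, x86, x87} × {p93, p94, p95} = {(x85,p93), (x85,p94), (x85,p95), (x86,p93), (x86,p94), (x86,p95), (x87,p93), (x87,p94), (x87,p95)}
These 9 distinct sets form the basis B.
Close under arbitrary unions to get τ_{X×Y}; counting gives |τ_{X×Y}| = 14.


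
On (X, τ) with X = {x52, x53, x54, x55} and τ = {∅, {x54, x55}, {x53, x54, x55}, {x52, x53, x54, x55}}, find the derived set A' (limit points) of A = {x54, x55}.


A' = {x52, x53, x54, x55}

For each x ∈ X, list the open sets U ∈ τ with x ∈ U, then check whether U ∩ (A ∖ {x}) ≠ ∅ for every such U.
  x = x52: opens ∋ x are {x52, x53, x54, x55}; each meets A ∖ {x52}, so x IS a limit point.
  x = x53: opens ∋ x are {x53, x54, x55}, {x52, x53, x54, x55}; each meets A ∖ {x53}, so x IS a limit point.
  x = x54: opens ∋ x are {x54, x55}, {x53, x54, x55}, {x52, x53, x54, x55}; each meets A ∖ {x54}, so x IS a limit point.
  x = x55: opens ∋ x are {x54, x55}, {x53, x54, x55}, {x52, x53, x54, x55}; each meets A ∖ {x55}, so x IS a limit point.
Collecting: A' = {x52, x53, x54, x55}.


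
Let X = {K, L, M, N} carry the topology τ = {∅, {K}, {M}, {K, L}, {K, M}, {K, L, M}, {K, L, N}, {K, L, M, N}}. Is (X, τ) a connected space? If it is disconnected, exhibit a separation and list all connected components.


(X, τ) is disconnected; components = [{M}, {K, L, N}].

Find clopen sets (U ∈ τ with X ∖ U ∈ τ):
  U = ∅, X ∖ U = {K, L, M, N} — both open, so U is clopen.
  U = {M}, X ∖ U = {K, L, N} — both open, so U is clopen.
  U = {K, L, N}, X ∖ U = {M} — both open, so U is clopen.
  U = {K, L, M, N}, X ∖ U = ∅ — both open, so U is clopen.
Nontrivial clopen(s) exist: e.g. {M}. So (X, τ) is disconnected.
Compute connected components by grouping points that agree on all clopens:
  component: {M}
  component: {K, L, N}


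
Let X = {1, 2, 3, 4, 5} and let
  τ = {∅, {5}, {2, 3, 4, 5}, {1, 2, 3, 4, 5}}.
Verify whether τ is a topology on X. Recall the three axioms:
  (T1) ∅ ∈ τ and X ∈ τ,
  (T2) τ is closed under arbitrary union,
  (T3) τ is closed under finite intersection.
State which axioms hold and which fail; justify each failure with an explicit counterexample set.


τ IS a topology on X.

Axiom (T1): ∅ ∈ τ? Yes; X ∈ τ? Yes.
Axiom (T2/T3): check pairwise unions and intersections of members of τ.
All pairwise intersections and unions checked — each lies in τ. Therefore τ satisfies (T1), (T2), (T3): it IS a topology on X.


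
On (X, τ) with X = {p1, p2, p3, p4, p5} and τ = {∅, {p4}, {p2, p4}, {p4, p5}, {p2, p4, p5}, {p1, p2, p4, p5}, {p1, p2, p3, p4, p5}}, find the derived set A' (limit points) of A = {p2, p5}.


A' = {p1, p3}

For each x ∈ X, list the open sets U ∈ τ with x ∈ U, then check whether U ∩ (A ∖ {x}) ≠ ∅ for every such U.
  x = p1: opens ∋ x are {p1, p2, p4, p5}, {p1, p2, p3, p4, p5}; each meets A ∖ {p1}, so x IS a limit point.
  x = p2: open {p2, p4} ∋ x has {p2, p4} ∩ (A ∖ {p2}) = ∅, so x is NOT a limit point.
  x = p3: opens ∋ x are {p1, p2, p3, p4, p5}; each meets A ∖ {p3}, so x IS a limit point.
  x = p4: open {p4} ∋ x has {p4} ∩ (A ∖ {p4}) = ∅, so x is NOT a limit point.
  x = p5: open {p4, p5} ∋ x has {p4, p5} ∩ (A ∖ {p5}) = ∅, so x is NOT a limit point.
Collecting: A' = {p1, p3}.


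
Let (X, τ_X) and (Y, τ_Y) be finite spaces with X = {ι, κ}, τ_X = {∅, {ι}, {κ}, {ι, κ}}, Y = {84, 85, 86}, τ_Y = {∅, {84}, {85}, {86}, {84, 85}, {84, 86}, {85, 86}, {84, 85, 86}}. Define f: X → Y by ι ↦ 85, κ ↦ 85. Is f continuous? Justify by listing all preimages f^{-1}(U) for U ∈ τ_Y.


f IS continuous.

Compute f^{-1}(U) for each U ∈ τ_Y:
  U = ∅: f^{-1}(U) = ∅ ∈ τ_X ✓.
  U = {84}: f^{-1}(U) = ∅ ∈ τ_X ✓.
  U = {85}: f^{-1}(U) = {ι, κ} ∈ τ_X ✓.
  U = {86}: f^{-1}(U) = ∅ ∈ τ_X ✓.
  U = {84, 85}: f^{-1}(U) = {ι, κ} ∈ τ_X ✓.
  U = {84, 86}: f^{-1}(U) = ∅ ∈ τ_X ✓.
  U = {85, 86}: f^{-1}(U) = {ι, κ} ∈ τ_X ✓.
  U = {84, 85, 86}: f^{-1}(U) = {ι, κ} ∈ τ_X ✓.
Every preimage lies in τ_X, so f IS continuous.


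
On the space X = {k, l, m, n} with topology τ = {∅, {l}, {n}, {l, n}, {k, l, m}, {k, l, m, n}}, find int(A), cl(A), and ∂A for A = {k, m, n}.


int(A) = {n}, cl(A) = {k, m, n}, ∂A = {k, m}.

Closed sets in (X, τ) are complements of opens:
  closed(X, τ) = {∅, {n}, {k, m}, {k, l, m}, {k, m, n}, {k, l, m, n}}.
int(A) = ⋃ {U ∈ τ : U ⊆ A}. Opens contained in A: ∅, {n}.
Taking the union of these: int(A) = {n}.
cl(A) = ⋂ {C closed : A ⊆ C}. Closed sets containing A: {k, m, n}, {k, l, m, n}.
Intersecting these: cl(A) = {k, m, n}.
∂A = cl(A) ∖ int(A) = {k, m, n} ∖ {n} = {k, m}.


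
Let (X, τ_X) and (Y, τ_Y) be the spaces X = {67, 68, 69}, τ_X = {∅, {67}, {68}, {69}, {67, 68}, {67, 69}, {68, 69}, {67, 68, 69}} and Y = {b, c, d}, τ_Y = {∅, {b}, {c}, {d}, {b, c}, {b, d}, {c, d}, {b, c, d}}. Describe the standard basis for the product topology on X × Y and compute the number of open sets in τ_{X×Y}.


Basis B = {∅ × ∅, {67} × {b}, {67} × {c}, {67} × {d}, {68} × {b}, {68} × {c}, {68} × {d}, {69} × {b}, {69} × {c}, {69} × {d}, {67} × {b, c}, {67} × {b, d}, {67, 68} × {b}, {67, 69} × {b}, {67} × {c, d}, {67, 68} × {c}, {67, 69} × {c}, {67, 68} × {d}, {67, 69} × {d}, {68} × {b, c}, {68} × {b, d}, {68, 69} × {b}, {68} × {c, d}, {68, 69} × {c}, {68, 69} × {d}, {69} × {b, c}, {69} × {b, d}, {69} × {c, d}, {67} × {b, c, d}, {67, 68, 69} × {b}, {67, 68, 69} × {c}, {67, 68, 69} × {d}, {68} × {b, c, d}, {69} × {b, c, d}, {67, 68} × {b, c}, {67, 69} × {b, c}, {67, 68} × {b, d}, {67, 69} × {b, d}, {67, 68} × {c, d}, {67, 69} × {c, d}, {68, 69} × {b, c}, {68, 69} × {b, d}, {68, 69} × {c, d}, {67, 68} × {b, c, d}, {67, 69} × {b, c, d}, {67, 68, 69} × {b, c}, {67, 68, 69} × {b, d}, {67, 68, 69} × {c, d}, {68, 69} × {b, c, d}, {67, 68, 69} × {b, c, d}}; |τ_{X×Y}| = 512.

Enumerate products U × V with U ∈ τ_X, V ∈ τ_Y (deduplicated):
  ∅ × ∅ = {} (∅)
  {67} × {b} = {(67,b)}
  {67} × {c} = {(67,c)}
  {67} × {d} = {(67,d)}
  {68} × {b} = {(68,b)}
  {68} × {c} = {(68,c)}
  {68} × {d} = {(68,d)}
  {69} × {b} = {(69,b)}
  {69} × {c} = {(69,c)}
  {69} × {d} = {(69,d)}
  {67} × {b, c} = {(67,b), (67,c)}
  {67} × {b, d} = {(67,b), (67,d)}
  {67, 68} × {b} = {(67,b), (68,b)}
  {67, 69} × {b} = {(67,b), (69,b)}
  {67} × {c, d} = {(67,c), (67,d)}
  {67, 68} × {c} = {(67,c), (68,c)}
  {67, 69} × {c} = {(67,c), (69,c)}
  {67, 68} × {d} = {(67,d), (68,d)}
  {67, 69} × {d} = {(67,d), (69,d)}
  {68} × {b, c} = {(68,b), (68,c)}
  {68} × {b, d} = {(68,b), (68,d)}
  {68, 69} × {b} = {(68,b), (69,b)}
  {68} × {c, d} = {(68,c), (68,d)}
  {68, 69} × {c} = {(68,c), (69,c)}
  {68, 69} × {d} = {(68,d), (69,d)}
  {69} × {b, c} = {(69,b), (69,c)}
  {69} × {b, d} = {(69,b), (69,d)}
  {69} × {c, d} = {(69,c), (69,d)}
  {67} × {b, c, d} = {(67,b), (67,c), (67,d)}
  {67, 68, 69} × {b} = {(67,b), (68,b), (69,b)}
  {67, 68, 69} × {c} = {(67,c), (68,c), (69,c)}
  {67, 68, 69} × {d} = {(67,d), (68,d), (69,d)}
  {68} × {b, c, d} = {(68,b), (68,c), (68,d)}
  {69} × {b, c, d} = {(69,b), (69,c), (69,d)}
  {67, 68} × {b, c} = {(67,b), (67,c), (68,b), (68,c)}
  {67, 69} × {b, c} = {(67,b), (67,c), (69,b), (69,c)}
  {67, 68} × {b, d} = {(67,b), (67,d), (68,b), (68,d)}
  {67, 69} × {b, d} = {(67,b), (67,d), (69,b), (69,d)}
  {67, 68} × {c, d} = {(67,c), (67,d), (68,c), (68,d)}
  {67, 69} × {c, d} = {(67,c), (67,d), (69,c), (69,d)}
  {68, 69} × {b, c} = {(68,b), (68,c), (69,b), (69,c)}
  {68, 69} × {b, d} = {(68,b), (68,d), (69,b), (69,d)}
  {68, 69} × {c, d} = {(68,c), (68,d), (69,c), (69,d)}
  {67, 68} × {b, c, d} = {(67,b), (67,c), (67,d), (68,b), (68,c), (68,d)}
  {67, 69} × {b, c, d} = {(67,b), (67,c), (67,d), (69,b), (69,c), (69,d)}
  {67, 68, 69} × {b, c} = {(67,b), (67,c), (68,b), (68,c), (69,b), (69,c)}
  {67, 68, 69} × {b, d} = {(67,b), (67,d), (68,b), (68,d), (69,b), (69,d)}
  {67, 68, 69} × {c, d} = {(67,c), (67,d), (68,c), (68,d), (69,c), (69,d)}
  {68, 69} × {b, c, d} = {(68,b), (68,c), (68,d), (69,b), (69,c), (69,d)}
  {67, 68, 69} × {b, c, d} = {(67,b), (67,c), (67,d), (68,b), (68,c), (68,d), (69,b), (69,c), (69,d)}
These 50 distinct sets form the basis B.
Close under arbitrary unions to get τ_{X×Y}; counting gives |τ_{X×Y}| = 512.


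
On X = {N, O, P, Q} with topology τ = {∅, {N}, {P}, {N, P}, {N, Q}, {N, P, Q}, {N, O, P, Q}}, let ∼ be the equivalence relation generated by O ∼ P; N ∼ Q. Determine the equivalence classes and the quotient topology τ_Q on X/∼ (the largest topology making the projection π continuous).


X/∼ = {[N=Q], [O=P]}; |τ_Q| = 3.

Equivalence classes: [N=Q], [O=P].
Quotient map π: X → X/∼ sends N ↦ [N=Q], O ↦ [O=P], P ↦ [O=P], Q ↦ [N=Q].
For each subset V ⊆ X/∼, compute π^{-1}(V) ⊆ X and check whether π^{-1}(V) ∈ τ. V is open in τ_Q iff π^{-1}(V) ∈ τ.
  V = {}: π^{-1}(V) = ∅ ∈ τ ✓.
  V = {[N=Q]}: π^{-1}(V) = {N, Q} ∈ τ ✓.
  V = {[O=P]}: π^{-1}(V) = {O, P} ∉ τ ✗.
  V = {[N=Q], [O=P]}: π^{-1}(V) = {N, O, P, Q} ∈ τ ✓.
Open sets in the quotient: τ_Q = {{}, {[N=Q]}, {[N=Q], [O=P]}} (3 elements).


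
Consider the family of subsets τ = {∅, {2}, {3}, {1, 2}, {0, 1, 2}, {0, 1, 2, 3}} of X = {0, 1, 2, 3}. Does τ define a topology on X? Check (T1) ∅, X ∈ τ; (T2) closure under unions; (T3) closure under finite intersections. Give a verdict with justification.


τ is NOT a topology on X.

Axiom (T1): ∅ ∈ τ? Yes; X ∈ τ? Yes.
Axiom (T2/T3): check pairwise unions and intersections of members of τ.
Counterexample for (T2): {2} ∪ {3} = {2, 3} ∉ τ. Therefore τ is NOT a topology.


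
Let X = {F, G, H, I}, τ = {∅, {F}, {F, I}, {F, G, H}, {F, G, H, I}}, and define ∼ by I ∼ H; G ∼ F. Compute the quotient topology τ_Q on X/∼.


X/∼ = {[F=G], [H=I]}; |τ_Q| = 2.

Equivalence classes: [F=G], [H=I].
Quotient map π: X → X/∼ sends F ↦ [F=G], G ↦ [F=G], H ↦ [H=I], I ↦ [H=I].
For each subset V ⊆ X/∼, compute π^{-1}(V) ⊆ X and check whether π^{-1}(V) ∈ τ. V is open in τ_Q iff π^{-1}(V) ∈ τ.
  V = {}: π^{-1}(V) = ∅ ∈ τ ✓.
  V = {[F=G]}: π^{-1}(V) = {F, G} ∉ τ ✗.
  V = {[H=I]}: π^{-1}(V) = {H, I} ∉ τ ✗.
  V = {[F=G], [H=I]}: π^{-1}(V) = {F, G, H, I} ∈ τ ✓.
Open sets in the quotient: τ_Q = {{}, {[F=G], [H=I]}} (2 elements).


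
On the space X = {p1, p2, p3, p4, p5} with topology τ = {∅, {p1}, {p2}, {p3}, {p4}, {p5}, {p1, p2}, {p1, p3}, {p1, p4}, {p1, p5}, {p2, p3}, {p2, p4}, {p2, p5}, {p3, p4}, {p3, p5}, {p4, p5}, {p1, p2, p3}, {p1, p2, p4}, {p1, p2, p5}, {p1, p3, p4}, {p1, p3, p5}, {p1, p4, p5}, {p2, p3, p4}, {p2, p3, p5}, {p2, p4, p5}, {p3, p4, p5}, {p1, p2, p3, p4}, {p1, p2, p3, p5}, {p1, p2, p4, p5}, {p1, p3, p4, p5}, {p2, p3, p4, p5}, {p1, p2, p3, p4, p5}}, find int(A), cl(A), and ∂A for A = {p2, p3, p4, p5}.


int(A) = {p2, p3, p4, p5}, cl(A) = {p2, p3, p4, p5}, ∂A = ∅.

Closed sets in (X, τ) are complements of opens:
  closed(X, τ) = {∅, {p1}, {p2}, {p3}, {p4}, {p5}, {p1, p2}, {p1, p3}, {p1, p4}, {p1, p5}, {p2, p3}, {p2, p4}, {p2, p5}, {p3, p4}, {p3, p5}, {p4, p5}, {p1, p2, p3}, {p1, p2, p4}, {p1, p2, p5}, {p1, p3, p4}, {p1, p3, p5}, {p1, p4, p5}, {p2, p3, p4}, {p2, p3, p5}, {p2, p4, p5}, {p3, p4, p5}, {p1, p2, p3, p4}, {p1, p2, p3, p5}, {p1, p2, p4, p5}, {p1, p3, p4, p5}, {p2, p3, p4, p5}, {p1, p2, p3, p4, p5}}.
int(A) = ⋃ {U ∈ τ : U ⊆ A}. Opens contained in A: ∅, {p2}, {p3}, {p4}, {p5}, {p2, p3}, {p2, p4}, {p2, p5}, {p3, p4}, {p3, p5}, {p4, p5}, {p2, p3, p4}, {p2, p3, p5}, {p2, p4, p5}, {p3, p4, p5}, {p2, p3, p4, p5}.
Taking the union of these: int(A) = {p2, p3, p4, p5}.
cl(A) = ⋂ {C closed : A ⊆ C}. Closed sets containing A: {p2, p3, p4, p5}, {p1, p2, p3, p4, p5}.
Intersecting these: cl(A) = {p2, p3, p4, p5}.
∂A = cl(A) ∖ int(A) = {p2, p3, p4, p5} ∖ {p2, p3, p4, p5} = ∅.


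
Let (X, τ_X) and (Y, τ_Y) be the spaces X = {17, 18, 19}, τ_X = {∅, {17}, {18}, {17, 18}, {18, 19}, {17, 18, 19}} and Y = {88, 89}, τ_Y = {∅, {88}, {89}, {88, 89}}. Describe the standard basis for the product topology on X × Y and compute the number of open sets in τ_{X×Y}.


Basis B = {∅ × ∅, {17} × {88}, {17} × {89}, {18} × {88}, {18} × {89}, {17} × {88, 89}, {17, 18} × {88}, {17, 18} × {89}, {18} × {88, 89}, {18, 19} × {88}, {18, 19} × {89}, {17, 18, 19} × {88}, {17, 18, 19} × {89}, {17, 18} × {88, 89}, {18, 19} × {88, 89}, {17, 18, 19} × {88, 89}}; |τ_{X×Y}| = 36.

Enumerate products U × V with U ∈ τ_X, V ∈ τ_Y (deduplicated):
  ∅ × ∅ = {} (∅)
  {17} × {88} = {(17,88)}
  {17} × {89} = {(17,89)}
  {18} × {88} = {(18,88)}
  {18} × {89} = {(18,89)}
  {17} × {88, 89} = {(17,88), (17,89)}
  {17, 18} × {88} = {(17,88), (18,88)}
  {17, 18} × {89} = {(17,89), (18,89)}
  {18} × {88, 89} = {(18,88), (18,89)}
  {18, 19} × {88} = {(18,88), (19,88)}
  {18, 19} × {89} = {(18,89), (19,89)}
  {17, 18, 19} × {88} = {(17,88), (18,88), (19,88)}
  {17, 18, 19} × {89} = {(17,89), (18,89), (19,89)}
  {17, 18} × {88, 89} = {(17,88), (17,89), (18,88), (18,89)}
  {18, 19} × {88, 89} = {(18,88), (18,89), (19,88), (19,89)}
  {17, 18, 19} × {88, 89} = {(17,88), (17,89), (18,88), (18,89), (19,88), (19,89)}
These 16 distinct sets form the basis B.
Close under arbitrary unions to get τ_{X×Y}; counting gives |τ_{X×Y}| = 36.


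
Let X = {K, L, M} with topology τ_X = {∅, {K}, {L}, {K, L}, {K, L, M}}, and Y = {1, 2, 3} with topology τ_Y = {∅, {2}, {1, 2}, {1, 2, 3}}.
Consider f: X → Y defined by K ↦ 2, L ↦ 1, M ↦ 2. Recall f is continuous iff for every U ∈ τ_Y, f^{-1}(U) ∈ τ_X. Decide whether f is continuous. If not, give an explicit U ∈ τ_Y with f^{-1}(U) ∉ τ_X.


f is NOT continuous.

Compute f^{-1}(U) for each U ∈ τ_Y:
  U = ∅: f^{-1}(U) = ∅ ∈ τ_X ✓.
  U = {2}: f^{-1}(U) = {K, M} ∉ τ_X ✗.
  U = {1, 2}: f^{-1}(U) = {K, L, M} ∈ τ_X ✓.
  U = {1, 2, 3}: f^{-1}(U) = {K, L, M} ∈ τ_X ✓.
Found U = {2} with f^{-1}(U) = {K, M} not in τ_X. Therefore f is NOT continuous.


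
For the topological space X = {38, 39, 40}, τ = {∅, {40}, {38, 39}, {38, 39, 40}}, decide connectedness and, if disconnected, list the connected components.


(X, τ) is disconnected; components = [{40}, {38, 39}].

Find clopen sets (U ∈ τ with X ∖ U ∈ τ):
  U = ∅, X ∖ U = {38, 39, 40} — both open, so U is clopen.
  U = {40}, X ∖ U = {38, 39} — both open, so U is clopen.
  U = {38, 39}, X ∖ U = {40} — both open, so U is clopen.
  U = {38, 39, 40}, X ∖ U = ∅ — both open, so U is clopen.
Nontrivial clopen(s) exist: e.g. {40}. So (X, τ) is disconnected.
Compute connected components by grouping points that agree on all clopens:
  component: {40}
  component: {38, 39}


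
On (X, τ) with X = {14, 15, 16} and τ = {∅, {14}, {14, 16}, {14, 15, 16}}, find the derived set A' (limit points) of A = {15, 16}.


A' = {15}

For each x ∈ X, list the open sets U ∈ τ with x ∈ U, then check whether U ∩ (A ∖ {x}) ≠ ∅ for every such U.
  x = 14: open {14} ∋ x has {14} ∩ (A ∖ {14}) = ∅, so x is NOT a limit point.
  x = 15: opens ∋ x are {14, 15, 16}; each meets A ∖ {15}, so x IS a limit point.
  x = 16: open {14, 16} ∋ x has {14, 16} ∩ (A ∖ {16}) = ∅, so x is NOT a limit point.
Collecting: A' = {15}.


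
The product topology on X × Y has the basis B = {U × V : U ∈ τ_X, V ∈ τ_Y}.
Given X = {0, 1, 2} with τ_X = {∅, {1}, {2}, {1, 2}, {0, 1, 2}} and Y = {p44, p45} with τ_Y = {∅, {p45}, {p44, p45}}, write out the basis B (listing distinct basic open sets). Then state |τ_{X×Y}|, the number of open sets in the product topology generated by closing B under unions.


Basis B = {∅ × ∅, {1} × {p45}, {2} × {p45}, {1} × {p44, p45}, {1, 2} × {p45}, {2} × {p44, p45}, {0, 1, 2} × {p45}, {1, 2} × {p44, p45}, {0, 1, 2} × {p44, p45}}; |τ_{X×Y}| = 14.

Enumerate products U × V with U ∈ τ_X, V ∈ τ_Y (deduplicated):
  ∅ × ∅ = {} (∅)
  {1} × {p45} = {(1,p45)}
  {2} × {p45} = {(2,p45)}
  {1} × {p44, p45} = {(1,p44), (1,p45)}
  {1, 2} × {p45} = {(1,p45), (2,p45)}
  {2} × {p44, p45} = {(2,p44), (2,p45)}
  {0, 1, 2} × {p45} = {(0,p45), (1,p45), (2,p45)}
  {1, 2} × {p44, p45} = {(1,p44), (1,p45), (2,p44), (2,p45)}
  {0, 1, 2} × {p44, p45} = {(0,p44), (0,p45), (1,p44), (1,p45), (2,p44), (2,p45)}
These 9 distinct sets form the basis B.
Close under arbitrary unions to get τ_{X×Y}; counting gives |τ_{X×Y}| = 14.


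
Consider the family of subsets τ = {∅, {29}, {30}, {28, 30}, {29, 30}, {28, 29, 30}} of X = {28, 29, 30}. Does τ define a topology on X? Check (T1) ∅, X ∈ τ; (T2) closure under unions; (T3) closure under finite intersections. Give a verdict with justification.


τ IS a topology on X.

Axiom (T1): ∅ ∈ τ? Yes; X ∈ τ? Yes.
Axiom (T2/T3): check pairwise unions and intersections of members of τ.
All pairwise intersections and unions checked — each lies in τ. Therefore τ satisfies (T1), (T2), (T3): it IS a topology on X.


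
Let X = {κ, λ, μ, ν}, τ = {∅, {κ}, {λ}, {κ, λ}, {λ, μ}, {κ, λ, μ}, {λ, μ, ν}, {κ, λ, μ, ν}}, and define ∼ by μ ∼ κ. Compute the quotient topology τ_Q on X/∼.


X/∼ = {[κ=μ], [λ], [ν]}; |τ_Q| = 4.

Equivalence classes: [κ=μ], [λ], [ν].
Quotient map π: X → X/∼ sends κ ↦ [κ=μ], λ ↦ [λ], μ ↦ [κ=μ], ν ↦ [ν].
For each subset V ⊆ X/∼, compute π^{-1}(V) ⊆ X and check whether π^{-1}(V) ∈ τ. V is open in τ_Q iff π^{-1}(V) ∈ τ.
  V = {}: π^{-1}(V) = ∅ ∈ τ ✓.
  V = {[κ=μ]}: π^{-1}(V) = {κ, μ} ∉ τ ✗.
  V = {[λ]}: π^{-1}(V) = {λ} ∈ τ ✓.
  V = {[κ=μ], [λ]}: π^{-1}(V) = {κ, λ, μ} ∈ τ ✓.
  V = {[ν]}: π^{-1}(V) = {ν} ∉ τ ✗.
  V = {[κ=μ], [ν]}: π^{-1}(V) = {κ, μ, ν} ∉ τ ✗.
  V = {[λ], [ν]}: π^{-1}(V) = {λ, ν} ∉ τ ✗.
  V = {[κ=μ], [λ], [ν]}: π^{-1}(V) = {κ, λ, μ, ν} ∈ τ ✓.
Open sets in the quotient: τ_Q = {{}, {[λ]}, {[κ=μ], [λ]}, {[κ=μ], [λ], [ν]}} (4 elements).


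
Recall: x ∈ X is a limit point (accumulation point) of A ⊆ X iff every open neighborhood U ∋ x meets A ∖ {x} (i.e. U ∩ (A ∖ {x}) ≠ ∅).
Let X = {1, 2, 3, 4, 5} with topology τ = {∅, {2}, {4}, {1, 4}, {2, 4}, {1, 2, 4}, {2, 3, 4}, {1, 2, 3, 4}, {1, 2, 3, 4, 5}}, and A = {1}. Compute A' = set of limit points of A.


A' = {5}

For each x ∈ X, list the open sets U ∈ τ with x ∈ U, then check whether U ∩ (A ∖ {x}) ≠ ∅ for every such U.
  x = 1: open {1, 4} ∋ x has {1, 4} ∩ (A ∖ {1}) = ∅, so x is NOT a limit point.
  x = 2: open {2} ∋ x has {2} ∩ (A ∖ {2}) = ∅, so x is NOT a limit point.
  x = 3: open {2, 3, 4} ∋ x has {2, 3, 4} ∩ (A ∖ {3}) = ∅, so x is NOT a limit point.
  x = 4: open {4} ∋ x has {4} ∩ (A ∖ {4}) = ∅, so x is NOT a limit point.
  x = 5: opens ∋ x are {1, 2, 3, 4, 5}; each meets A ∖ {5}, so x IS a limit point.
Collecting: A' = {5}.


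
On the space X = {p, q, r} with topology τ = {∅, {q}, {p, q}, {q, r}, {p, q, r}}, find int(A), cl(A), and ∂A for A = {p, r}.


int(A) = ∅, cl(A) = {p, r}, ∂A = {p, r}.

Closed sets in (X, τ) are complements of opens:
  closed(X, τ) = {∅, {p}, {r}, {p, r}, {p, q, r}}.
int(A) = ⋃ {U ∈ τ : U ⊆ A}. Opens contained in A: ∅.
Taking the union of these: int(A) = ∅.
cl(A) = ⋂ {C closed : A ⊆ C}. Closed sets containing A: {p, r}, {p, q, r}.
Intersecting these: cl(A) = {p, r}.
∂A = cl(A) ∖ int(A) = {p, r} ∖ ∅ = {p, r}.


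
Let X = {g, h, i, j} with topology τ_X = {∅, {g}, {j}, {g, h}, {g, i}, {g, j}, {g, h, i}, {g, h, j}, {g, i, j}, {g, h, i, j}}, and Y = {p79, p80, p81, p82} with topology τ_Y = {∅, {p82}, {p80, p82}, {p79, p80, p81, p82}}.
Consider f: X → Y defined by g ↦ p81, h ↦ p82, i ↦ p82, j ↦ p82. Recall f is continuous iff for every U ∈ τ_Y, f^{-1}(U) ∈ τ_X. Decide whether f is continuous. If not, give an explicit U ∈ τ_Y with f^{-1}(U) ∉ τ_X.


f is NOT continuous.

Compute f^{-1}(U) for each U ∈ τ_Y:
  U = ∅: f^{-1}(U) = ∅ ∈ τ_X ✓.
  U = {p82}: f^{-1}(U) = {h, i, j} ∉ τ_X ✗.
  U = {p80, p82}: f^{-1}(U) = {h, i, j} ∉ τ_X ✗.
  U = {p79, p80, p81, p82}: f^{-1}(U) = {g, h, i, j} ∈ τ_X ✓.
Found U = {p82} with f^{-1}(U) = {h, i, j} not in τ_X. Therefore f is NOT continuous.


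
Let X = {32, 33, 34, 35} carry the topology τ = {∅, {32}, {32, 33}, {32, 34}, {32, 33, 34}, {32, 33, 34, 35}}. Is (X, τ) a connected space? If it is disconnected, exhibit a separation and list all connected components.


(X, τ) is connected.

Find clopen sets (U ∈ τ with X ∖ U ∈ τ):
  U = ∅, X ∖ U = {32, 33, 34, 35} — both open, so U is clopen.
  U = {32, 33, 34, 35}, X ∖ U = ∅ — both open, so U is clopen.
Only trivial clopens (∅ and X) exist, so (X, τ) is connected.
Compute connected components by grouping points that agree on all clopens:
  component: {32, 33, 34, 35}


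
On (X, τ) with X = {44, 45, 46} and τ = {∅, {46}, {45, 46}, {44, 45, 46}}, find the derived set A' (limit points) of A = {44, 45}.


A' = {44}

For each x ∈ X, list the open sets U ∈ τ with x ∈ U, then check whether U ∩ (A ∖ {x}) ≠ ∅ for every such U.
  x = 44: opens ∋ x are {44, 45, 46}; each meets A ∖ {44}, so x IS a limit point.
  x = 45: open {45, 46} ∋ x has {45, 46} ∩ (A ∖ {45}) = ∅, so x is NOT a limit point.
  x = 46: open {46} ∋ x has {46} ∩ (A ∖ {46}) = ∅, so x is NOT a limit point.
Collecting: A' = {44}.


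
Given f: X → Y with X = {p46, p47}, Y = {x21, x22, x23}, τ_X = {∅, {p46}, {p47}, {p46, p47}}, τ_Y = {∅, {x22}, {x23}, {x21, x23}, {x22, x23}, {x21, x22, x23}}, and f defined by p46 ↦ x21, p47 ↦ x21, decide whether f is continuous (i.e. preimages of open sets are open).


f IS continuous.

Compute f^{-1}(U) for each U ∈ τ_Y:
  U = ∅: f^{-1}(U) = ∅ ∈ τ_X ✓.
  U = {x22}: f^{-1}(U) = ∅ ∈ τ_X ✓.
  U = {x23}: f^{-1}(U) = ∅ ∈ τ_X ✓.
  U = {x21, x23}: f^{-1}(U) = {p46, p47} ∈ τ_X ✓.
  U = {x22, x23}: f^{-1}(U) = ∅ ∈ τ_X ✓.
  U = {x21, x22, x23}: f^{-1}(U) = {p46, p47} ∈ τ_X ✓.
Every preimage lies in τ_X, so f IS continuous.


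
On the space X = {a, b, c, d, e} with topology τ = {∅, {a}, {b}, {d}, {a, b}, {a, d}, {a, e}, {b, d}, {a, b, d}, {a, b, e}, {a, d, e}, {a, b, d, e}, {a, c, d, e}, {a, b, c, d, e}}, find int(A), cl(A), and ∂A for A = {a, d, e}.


int(A) = {a, d, e}, cl(A) = {a, c, d, e}, ∂A = {c}.

Closed sets in (X, τ) are complements of opens:
  closed(X, τ) = {∅, {b}, {c}, {b, c}, {c, d}, {c, e}, {a, c, e}, {b, c, d}, {b, c, e}, {c, d, e}, {a, b, c, e}, {a, c, d, e}, {b, c, d, e}, {a, b, c, d, e}}.
int(A) = ⋃ {U ∈ τ : U ⊆ A}. Opens contained in A: ∅, {a}, {d}, {a, d}, {a, e}, {a, d, e}.
Taking the union of these: int(A) = {a, d, e}.
cl(A) = ⋂ {C closed : A ⊆ C}. Closed sets containing A: {a, c, d, e}, {a, b, c, d, e}.
Intersecting these: cl(A) = {a, c, d, e}.
∂A = cl(A) ∖ int(A) = {a, c, d, e} ∖ {a, d, e} = {c}.


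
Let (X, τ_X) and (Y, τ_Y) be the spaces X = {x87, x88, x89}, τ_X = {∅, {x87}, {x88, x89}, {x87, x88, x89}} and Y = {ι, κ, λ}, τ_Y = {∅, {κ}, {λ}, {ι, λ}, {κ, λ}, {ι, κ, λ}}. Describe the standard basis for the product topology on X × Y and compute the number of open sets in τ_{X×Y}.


Basis B = {∅ × ∅, {x87} × {κ}, {x87} × {λ}, {x87} × {ι, λ}, {x87} × {κ, λ}, {x88, x89} × {κ}, {x88, x89} × {λ}, {x87} × {ι, κ, λ}, {x87, x88, x89} × {κ}, {x87, x88, x89} × {λ}, {x88, x89} × {ι, λ}, {x88, x89} × {κ, λ}, {x87, x88, x89} × {ι, λ}, {x87, x88, x89} × {κ, λ}, {x88, x89} × {ι, κ, λ}, {x87, x88, x89} × {ι, κ, λ}}; |τ_{X×Y}| = 36.

Enumerate products U × V with U ∈ τ_X, V ∈ τ_Y (deduplicated):
  ∅ × ∅ = {} (∅)
  {x87} × {κ} = {(x87,κ)}
  {x87} × {λ} = {(x87,λ)}
  {x87} × {ι, λ} = {(x87,ι), (x87,λ)}
  {x87} × {κ, λ} = {(x87,κ), (x87,λ)}
  {x88, x89} × {κ} = {(x88,κ), (x89,κ)}
  {x88, x89} × {λ} = {(x88,λ), (x89,λ)}
  {x87} × {ι, κ, λ} = {(x87,ι), (x87,κ), (x87,λ)}
  {x87, x88, x89} × {κ} = {(x87,κ), (x88,κ), (x89,κ)}
  {x87, x88, x89} × {λ} = {(x87,λ), (x88,λ), (x89,λ)}
  {x88, x89} × {ι, λ} = {(x88,ι), (x88,λ), (x89,ι), (x89,λ)}
  {x88, x89} × {κ, λ} = {(x88,κ), (x88,λ), (x89,κ), (x89,λ)}
  {x87, x88, x89} × {ι, λ} = {(x87,ι), (x87,λ), (x88,ι), (x88,λ), (x89,ι), (x89,λ)}
  {x87, x88, x89} × {κ, λ} = {(x87,κ), (x87,λ), (x88,κ), (x88,λ), (x89,κ), (x89,λ)}
  {x88, x89} × {ι, κ, λ} = {(x88,ι), (x88,κ), (x88,λ), (x89,ι), (x89,κ), (x89,λ)}
  {x87, x88, x89} × {ι, κ, λ} = {(x87,ι), (x87,κ), (x87,λ), (x88,ι), (x88,κ), (x88,λ), (x89,ι), (x89,κ), (x89,λ)}
These 16 distinct sets form the basis B.
Close under arbitrary unions to get τ_{X×Y}; counting gives |τ_{X×Y}| = 36.


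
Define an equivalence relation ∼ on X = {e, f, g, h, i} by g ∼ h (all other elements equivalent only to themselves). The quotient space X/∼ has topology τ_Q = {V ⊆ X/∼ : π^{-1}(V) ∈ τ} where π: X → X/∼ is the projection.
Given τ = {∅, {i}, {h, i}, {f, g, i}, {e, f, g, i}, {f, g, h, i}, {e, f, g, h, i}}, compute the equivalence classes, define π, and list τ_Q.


X/∼ = {[e], [f], [g=h], [i]}; |τ_Q| = 4.

Equivalence classes: [e], [f], [g=h], [i].
Quotient map π: X → X/∼ sends e ↦ [e], f ↦ [f], g ↦ [g=h], h ↦ [g=h], i ↦ [i].
For each subset V ⊆ X/∼, compute π^{-1}(V) ⊆ X and check whether π^{-1}(V) ∈ τ. V is open in τ_Q iff π^{-1}(V) ∈ τ.
  V = {}: π^{-1}(V) = ∅ ∈ τ ✓.
  V = {[e]}: π^{-1}(V) = {e} ∉ τ ✗.
  V = {[f]}: π^{-1}(V) = {f} ∉ τ ✗.
  V = {[e], [f]}: π^{-1}(V) = {e, f} ∉ τ ✗.
  V = {[g=h]}: π^{-1}(V) = {g, h} ∉ τ ✗.
  V = {[e], [g=h]}: π^{-1}(V) = {e, g, h} ∉ τ ✗.
  V = {[f], [g=h]}: π^{-1}(V) = {f, g, h} ∉ τ ✗.
  V = {[e], [f], [g=h]}: π^{-1}(V) = {e, f, g, h} ∉ τ ✗.
  V = {[i]}: π^{-1}(V) = {i} ∈ τ ✓.
  V = {[e], [i]}: π^{-1}(V) = {e, i} ∉ τ ✗.
  V = {[f], [i]}: π^{-1}(V) = {f, i} ∉ τ ✗.
  V = {[e], [f], [i]}: π^{-1}(V) = {e, f, i} ∉ τ ✗.
  V = {[g=h], [i]}: π^{-1}(V) = {g, h, i} ∉ τ ✗.
  V = {[e], [g=h], [i]}: π^{-1}(V) = {e, g, h, i} ∉ τ ✗.
  V = {[f], [g=h], [i]}: π^{-1}(V) = {f, g, h, i} ∈ τ ✓.
  V = {[e], [f], [g=h], [i]}: π^{-1}(V) = {e, f, g, h, i} ∈ τ ✓.
Open sets in the quotient: τ_Q = {{}, {[i]}, {[f], [g=h], [i]}, {[e], [f], [g=h], [i]}} (4 elements).
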